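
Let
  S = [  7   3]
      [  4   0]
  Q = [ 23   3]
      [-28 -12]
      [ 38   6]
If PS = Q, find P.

P = [[1, 4], [-4, 0], [2, 6]]

Right-multiplying both sides by S⁻¹ gives P = QS⁻¹.
det S = -12; the adjugate gives S⁻¹ = [[0, 1/4], [1/3, -7/12]].
P = QS⁻¹ = [[23, 3], [-28, -12], [38, 6]] · [[0, 1/4], [1/3, -7/12]] = [[1, 4], [-4, 0], [2, 6]].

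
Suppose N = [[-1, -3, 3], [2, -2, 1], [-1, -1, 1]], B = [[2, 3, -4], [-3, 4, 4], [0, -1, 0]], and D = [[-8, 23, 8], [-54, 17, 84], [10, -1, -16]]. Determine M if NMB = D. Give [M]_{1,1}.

-2

M = N⁻¹DB⁻¹ (apply N⁻¹ on the left and B⁻¹ on the right).
N has determinant -2; N⁻¹ = [[1/2, 0, -3/2], [3/2, -1, -7/2], [2, -1, -4]].
det B = -4, so B⁻¹ = [[-1, -1, -7], [0, 0, -1], [-3/4, -1/2, -17/4]].
N⁻¹D = [[-19, 13, 28], [7, 21, -16], [-2, 33, -4]].
M = (N⁻¹D)B⁻¹ = [[-2, 5, 1], [5, 1, -2], [5, 4, -2]].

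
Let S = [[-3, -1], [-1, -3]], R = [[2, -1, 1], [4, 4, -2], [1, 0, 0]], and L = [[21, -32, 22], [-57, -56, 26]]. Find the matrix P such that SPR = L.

P = [[-5, 0, -5], [3, 5, -2]]

Isolating P: multiply by S⁻¹ from the left and R⁻¹ from the right, so P = S⁻¹LR⁻¹.
S has determinant 8; S⁻¹ = [[-3/8, 1/8], [1/8, -3/8]].
det R = -2, so R⁻¹ = [[0, 0, 1], [1, 1/2, -4], [2, 1/2, -6]].
S⁻¹L = [[-15, 5, -5], [24, 17, -7]].
P = (S⁻¹L)R⁻¹ = [[-5, 0, -5], [3, 5, -2]].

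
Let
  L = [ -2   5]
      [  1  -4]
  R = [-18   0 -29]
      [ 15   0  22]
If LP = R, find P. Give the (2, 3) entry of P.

Left-multiplying both sides by L⁻¹ gives P = L⁻¹R.
L has determinant 3; L⁻¹ = [[-4/3, -5/3], [-1/3, -2/3]].
P = L⁻¹R = [[-4/3, -5/3], [-1/3, -2/3]] · [[-18, 0, -29], [15, 0, 22]] = [[-1, 0, 2], [-4, 0, -5]].

-5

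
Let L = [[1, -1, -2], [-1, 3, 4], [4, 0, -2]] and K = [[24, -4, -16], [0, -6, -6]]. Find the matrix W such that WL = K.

W = [[-2, -2, 6], [-3, -3, 0]]

Since L sits to the right of W, W = KL⁻¹.
det L = 4; the adjugate gives L⁻¹ = [[-3/2, -1/2, 1/2], [7/2, 3/2, -1/2], [-3, -1, 1/2]].
W = KL⁻¹ = [[24, -4, -16], [0, -6, -6]] · [[-3/2, -1/2, 1/2], [7/2, 3/2, -1/2], [-3, -1, 1/2]] = [[-2, -2, 6], [-3, -3, 0]].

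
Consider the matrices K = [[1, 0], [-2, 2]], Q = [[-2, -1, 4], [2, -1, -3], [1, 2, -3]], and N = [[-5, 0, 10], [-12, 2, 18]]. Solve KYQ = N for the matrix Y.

Y = [[-5, -5, -5], [1, -4, -1]]

Left-multiply by K⁻¹ and right-multiply by Q⁻¹: Y = K⁻¹NQ⁻¹.
det K = 2, so K⁻¹ = [[1, 0], [1, 1/2]].
det Q = -1, so Q⁻¹ = [[-9, -5, -7], [-3, -2, -2], [-5, -3, -4]].
K⁻¹N = [[-5, 0, 10], [-11, 1, 19]].
Y = (K⁻¹N)Q⁻¹ = [[-5, -5, -5], [1, -4, -1]].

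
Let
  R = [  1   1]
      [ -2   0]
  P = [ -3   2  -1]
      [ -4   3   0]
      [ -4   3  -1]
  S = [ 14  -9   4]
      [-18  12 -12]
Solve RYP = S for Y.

Y = [[-3, 3, -3], [-3, -4, 5]]

Y = R⁻¹SP⁻¹ (apply R⁻¹ on the left and P⁻¹ on the right).
R has determinant 2; R⁻¹ = [[0, -1/2], [1, 1/2]].
det P = 1; the adjugate gives P⁻¹ = [[-3, -1, 3], [-4, -1, 4], [0, 1, -1]].
R⁻¹S = [[9, -6, 6], [5, -3, -2]].
Y = (R⁻¹S)P⁻¹ = [[-3, 3, -3], [-3, -4, 5]].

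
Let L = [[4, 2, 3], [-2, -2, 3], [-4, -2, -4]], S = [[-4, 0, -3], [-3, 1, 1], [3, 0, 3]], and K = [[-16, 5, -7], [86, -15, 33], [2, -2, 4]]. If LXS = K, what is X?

X = L⁻¹KS⁻¹ (apply L⁻¹ on the left and S⁻¹ on the right).
det L = 4; the adjugate gives L⁻¹ = [[7/2, 1/2, 3], [-5, -1, -9/2], [-1, 0, -1]].
det S = -3; the adjugate gives S⁻¹ = [[-1, 0, -1], [-4, 1, -13/3], [1, 0, 4/3]].
L⁻¹K = [[-7, 4, 4], [-15, -1, -16], [14, -3, 3]].
X = (L⁻¹K)S⁻¹ = [[-5, 4, -5], [3, -1, -2], [1, -3, 3]].

X = [[-5, 4, -5], [3, -1, -2], [1, -3, 3]]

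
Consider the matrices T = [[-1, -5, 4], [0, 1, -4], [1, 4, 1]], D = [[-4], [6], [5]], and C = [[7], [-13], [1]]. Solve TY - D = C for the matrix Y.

TY = C + D = [[3], [-7], [6]].
Since T multiplies Y on the left, Y = T⁻¹(C + D).
det T = -1, so T⁻¹ = [[-17, -21, -16], [4, 5, 4], [1, 1, 1]].
Y = T⁻¹(C + D) = [[0], [1], [2]].

Y = [[0], [1], [2]]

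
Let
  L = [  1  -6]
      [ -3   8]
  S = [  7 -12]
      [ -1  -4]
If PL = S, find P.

L is on the right of P, so right-multiply by L⁻¹: P = SL⁻¹.
L has determinant -10; L⁻¹ = [[-4/5, -3/5], [-3/10, -1/10]].
P = SL⁻¹ = [[7, -12], [-1, -4]] · [[-4/5, -3/5], [-3/10, -1/10]] = [[-2, -3], [2, 1]].

P = [[-2, -3], [2, 1]]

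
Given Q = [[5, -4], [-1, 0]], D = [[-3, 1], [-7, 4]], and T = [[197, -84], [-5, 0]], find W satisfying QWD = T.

Left-multiply by Q⁻¹ and right-multiply by D⁻¹: W = Q⁻¹TD⁻¹.
det Q = -4; the adjugate gives Q⁻¹ = [[0, -1], [-1/4, -5/4]].
D has determinant -5; D⁻¹ = [[-4/5, 1/5], [-7/5, 3/5]].
Q⁻¹T = [[5, 0], [-43, 21]].
W = (Q⁻¹T)D⁻¹ = [[-4, 1], [5, 4]].

W = [[-4, 1], [5, 4]]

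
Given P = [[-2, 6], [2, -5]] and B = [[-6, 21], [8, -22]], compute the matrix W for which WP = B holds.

Right-multiplying both sides by P⁻¹ gives W = BP⁻¹.
det P = -2; the adjugate gives P⁻¹ = [[5/2, 3], [1, 1]].
W = BP⁻¹ = [[-6, 21], [8, -22]] · [[5/2, 3], [1, 1]] = [[6, 3], [-2, 2]].

W = [[6, 3], [-2, 2]]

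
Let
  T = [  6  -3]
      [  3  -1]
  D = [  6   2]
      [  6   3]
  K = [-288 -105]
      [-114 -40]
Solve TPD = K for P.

P = [[-4, 1], [5, 5]]

Left-multiply by T⁻¹ and right-multiply by D⁻¹: P = T⁻¹KD⁻¹.
T has determinant 3; T⁻¹ = [[-1/3, 1], [-1, 2]].
det D = 6; the adjugate gives D⁻¹ = [[1/2, -1/3], [-1, 1]].
T⁻¹K = [[-18, -5], [60, 25]].
P = (T⁻¹K)D⁻¹ = [[-4, 1], [5, 5]].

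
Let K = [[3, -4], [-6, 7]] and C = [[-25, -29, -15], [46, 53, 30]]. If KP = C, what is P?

P = [[-3, -3, -5], [4, 5, 0]]

Since K multiplies P on the left, P = K⁻¹C.
det K = -3; the adjugate gives K⁻¹ = [[-7/3, -4/3], [-2, -1]].
P = K⁻¹C = [[-7/3, -4/3], [-2, -1]] · [[-25, -29, -15], [46, 53, 30]] = [[-3, -3, -5], [4, 5, 0]].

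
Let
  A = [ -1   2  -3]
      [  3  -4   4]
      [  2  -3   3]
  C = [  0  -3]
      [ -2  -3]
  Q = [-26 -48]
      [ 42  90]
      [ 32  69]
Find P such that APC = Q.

P = [[1, 1], [5, 4], [2, -2]]

P = A⁻¹QC⁻¹ (apply A⁻¹ on the left and C⁻¹ on the right).
det A = 1, so A⁻¹ = [[0, 3, -4], [-1, 3, -5], [-1, 1, -2]].
det C = -6; the adjugate gives C⁻¹ = [[1/2, -1/2], [-1/3, 0]].
A⁻¹Q = [[-2, -6], [-8, -27], [4, 0]].
P = (A⁻¹Q)C⁻¹ = [[1, 1], [5, 4], [2, -2]].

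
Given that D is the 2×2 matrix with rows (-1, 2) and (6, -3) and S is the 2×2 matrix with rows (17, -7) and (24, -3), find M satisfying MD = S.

M = [[1, 3], [6, 5]]

Since D sits to the right of M, M = SD⁻¹.
D has determinant -9; D⁻¹ = [[1/3, 2/9], [2/3, 1/9]].
M = SD⁻¹ = [[17, -7], [24, -3]] · [[1/3, 2/9], [2/3, 1/9]] = [[1, 3], [6, 5]].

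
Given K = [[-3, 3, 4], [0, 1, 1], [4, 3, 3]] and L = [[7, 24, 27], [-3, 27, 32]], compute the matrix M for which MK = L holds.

Right-multiplying both sides by K⁻¹ gives M = LK⁻¹.
det K = -4; the adjugate gives K⁻¹ = [[0, -3/4, 1/4], [-1, 25/4, -3/4], [1, -21/4, 3/4]].
M = LK⁻¹ = [[7, 24, 27], [-3, 27, 32]] · [[0, -3/4, 1/4], [-1, 25/4, -3/4], [1, -21/4, 3/4]] = [[3, 3, 4], [5, 3, 3]].

M = [[3, 3, 4], [5, 3, 3]]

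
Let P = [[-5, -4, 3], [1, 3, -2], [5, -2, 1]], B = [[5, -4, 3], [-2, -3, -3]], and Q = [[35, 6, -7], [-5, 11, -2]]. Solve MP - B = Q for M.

MP = Q + B = [[40, 2, -4], [-7, 8, -5]].
Right-multiplying both sides by P⁻¹ gives M = (Q + B)P⁻¹.
det P = -2; the adjugate gives P⁻¹ = [[1/2, 1, 1/2], [11/2, 10, 7/2], [17/2, 15, 11/2]].
M = (Q + B)P⁻¹ = [[-3, 0, 5], [-2, -2, -3]].

M = [[-3, 0, 5], [-2, -2, -3]]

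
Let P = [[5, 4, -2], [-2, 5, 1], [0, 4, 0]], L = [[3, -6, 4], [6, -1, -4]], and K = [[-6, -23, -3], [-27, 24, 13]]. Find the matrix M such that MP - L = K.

M = [[-1, -1, -5], [-3, 3, 5]]

MP = K + L = [[-3, -29, 1], [-21, 23, 9]].
P is on the right of M, so right-multiply by P⁻¹: M = (K + L)P⁻¹.
det P = -4, so P⁻¹ = [[1, 2, -7/2], [0, 0, 1/4], [2, 5, -33/4]].
M = (K + L)P⁻¹ = [[-1, -1, -5], [-3, 3, 5]].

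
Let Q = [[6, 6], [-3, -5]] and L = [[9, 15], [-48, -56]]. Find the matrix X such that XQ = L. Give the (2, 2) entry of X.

4

Right-multiplying both sides by Q⁻¹ gives X = LQ⁻¹.
det Q = -12, so Q⁻¹ = [[5/12, 1/2], [-1/4, -1/2]].
X = LQ⁻¹ = [[9, 15], [-48, -56]] · [[5/12, 1/2], [-1/4, -1/2]] = [[0, -3], [-6, 4]].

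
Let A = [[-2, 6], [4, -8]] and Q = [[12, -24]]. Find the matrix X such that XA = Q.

A is on the right of X, so right-multiply by A⁻¹: X = QA⁻¹.
A has determinant -8; A⁻¹ = [[1, 3/4], [1/2, 1/4]].
X = QA⁻¹ = [[12, -24]] · [[1, 3/4], [1/2, 1/4]] = [[0, 3]].

X = [[0, 3]]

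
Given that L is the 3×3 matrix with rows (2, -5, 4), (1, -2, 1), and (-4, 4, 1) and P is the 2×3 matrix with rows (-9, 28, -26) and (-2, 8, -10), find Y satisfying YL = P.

Since L sits to the right of Y, Y = PL⁻¹.
det L = -3; the adjugate gives L⁻¹ = [[2, -7, -1], [5/3, -6, -2/3], [4/3, -4, -1/3]].
Y = PL⁻¹ = [[-9, 28, -26], [-2, 8, -10]] · [[2, -7, -1], [5/3, -6, -2/3], [4/3, -4, -1/3]] = [[-6, -1, -1], [-4, 6, 0]].

Y = [[-6, -1, -1], [-4, 6, 0]]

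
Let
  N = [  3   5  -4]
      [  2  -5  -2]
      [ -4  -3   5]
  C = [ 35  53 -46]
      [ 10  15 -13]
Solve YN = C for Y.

Y = [[5, -2, -6], [-2, -2, -5]]

Since N sits to the right of Y, Y = CN⁻¹.
det N = 1; the adjugate gives N⁻¹ = [[-31, -13, -30], [-2, -1, -2], [-26, -11, -25]].
Y = CN⁻¹ = [[35, 53, -46], [10, 15, -13]] · [[-31, -13, -30], [-2, -1, -2], [-26, -11, -25]] = [[5, -2, -6], [-2, -2, -5]].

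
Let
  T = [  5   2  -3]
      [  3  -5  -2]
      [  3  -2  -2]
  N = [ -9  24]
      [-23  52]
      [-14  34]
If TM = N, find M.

Left-multiplying both sides by T⁻¹ gives M = T⁻¹N.
det T = 3, so T⁻¹ = [[2, 10/3, -19/3], [0, -1/3, 1/3], [3, 16/3, -31/3]].
M = T⁻¹N = [[2, 10/3, -19/3], [0, -1/3, 1/3], [3, 16/3, -31/3]] · [[-9, 24], [-23, 52], [-14, 34]] = [[-6, 6], [3, -6], [-5, -2]].

M = [[-6, 6], [3, -6], [-5, -2]]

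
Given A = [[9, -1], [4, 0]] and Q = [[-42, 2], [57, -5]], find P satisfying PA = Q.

P = [[-2, -6], [5, 3]]

Since A sits to the right of P, P = QA⁻¹.
det A = 4; the adjugate gives A⁻¹ = [[0, 1/4], [-1, 9/4]].
P = QA⁻¹ = [[-42, 2], [57, -5]] · [[0, 1/4], [-1, 9/4]] = [[-2, -6], [5, 3]].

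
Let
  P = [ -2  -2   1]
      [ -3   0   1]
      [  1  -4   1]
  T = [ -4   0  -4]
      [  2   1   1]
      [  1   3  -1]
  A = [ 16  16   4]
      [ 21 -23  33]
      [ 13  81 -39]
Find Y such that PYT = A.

Left-multiply by P⁻¹ and right-multiply by T⁻¹: Y = P⁻¹AT⁻¹.
det P = -4, so P⁻¹ = [[-1, 1/2, 1/2], [-1, 3/4, 1/4], [-3, 5/2, 3/2]].
T has determinant -4; T⁻¹ = [[1, 3, -1], [-3/4, -2, 1], [-5/4, -3, 1]].
P⁻¹A = [[1, 13, -7], [3, -13, 11], [24, 16, 12]].
Y = (P⁻¹A)T⁻¹ = [[0, -2, 5], [-1, 2, -5], [-3, 4, 4]].

Y = [[0, -2, 5], [-1, 2, -5], [-3, 4, 4]]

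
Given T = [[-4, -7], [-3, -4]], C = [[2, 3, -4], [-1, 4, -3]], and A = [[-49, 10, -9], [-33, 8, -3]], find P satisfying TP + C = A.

TP = A − C = [[-51, 7, -5], [-32, 4, 0]].
Left-multiplying both sides by T⁻¹ gives P = T⁻¹(A − C).
T has determinant -5; T⁻¹ = [[4/5, -7/5], [-3/5, 4/5]].
P = T⁻¹(A − C) = [[4, 0, -4], [5, -1, 3]].

P = [[4, 0, -4], [5, -1, 3]]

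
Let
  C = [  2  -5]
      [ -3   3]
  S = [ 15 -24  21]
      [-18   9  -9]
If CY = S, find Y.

Y = [[5, 3, -2], [-1, 6, -5]]

C is on the left of Y, so left-multiply by C⁻¹: Y = C⁻¹S.
det C = -9, so C⁻¹ = [[-1/3, -5/9], [-1/3, -2/9]].
Y = C⁻¹S = [[-1/3, -5/9], [-1/3, -2/9]] · [[15, -24, 21], [-18, 9, -9]] = [[5, 3, -2], [-1, 6, -5]].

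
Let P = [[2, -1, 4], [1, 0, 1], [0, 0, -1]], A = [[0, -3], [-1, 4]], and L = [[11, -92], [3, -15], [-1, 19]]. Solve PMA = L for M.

M = [[-4, -2], [-4, 3], [5, -1]]

M = P⁻¹LA⁻¹ (apply P⁻¹ on the left and A⁻¹ on the right).
det P = -1, so P⁻¹ = [[0, 1, 1], [-1, 2, -2], [0, 0, -1]].
det A = -3; the adjugate gives A⁻¹ = [[-4/3, -1], [-1/3, 0]].
P⁻¹L = [[2, 4], [-3, 24], [1, -19]].
M = (P⁻¹L)A⁻¹ = [[-4, -2], [-4, 3], [5, -1]].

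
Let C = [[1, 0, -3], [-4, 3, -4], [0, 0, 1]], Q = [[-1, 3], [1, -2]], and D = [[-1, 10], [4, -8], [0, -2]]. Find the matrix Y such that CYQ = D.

Y = [[2, 1], [0, 0], [-2, -2]]

Left-multiply by C⁻¹ and right-multiply by Q⁻¹: Y = C⁻¹DQ⁻¹.
C has determinant 3; C⁻¹ = [[1, 0, 3], [4/3, 1/3, 16/3], [0, 0, 1]].
det Q = -1; the adjugate gives Q⁻¹ = [[2, 3], [1, 1]].
C⁻¹D = [[-1, 4], [0, 0], [0, -2]].
Y = (C⁻¹D)Q⁻¹ = [[2, 1], [0, 0], [-2, -2]].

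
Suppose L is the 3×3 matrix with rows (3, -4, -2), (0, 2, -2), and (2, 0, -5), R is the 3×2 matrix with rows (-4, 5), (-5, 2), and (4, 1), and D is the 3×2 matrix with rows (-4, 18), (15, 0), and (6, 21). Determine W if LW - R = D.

LW = D + R = [[-8, 23], [10, 2], [10, 22]].
Since L multiplies W on the left, W = L⁻¹(D + R).
det L = -6; the adjugate gives L⁻¹ = [[5/3, 10/3, -2], [2/3, 11/6, -1], [2/3, 4/3, -1]].
W = L⁻¹(D + R) = [[0, 1], [3, -3], [-2, -4]].

W = [[0, 1], [3, -3], [-2, -4]]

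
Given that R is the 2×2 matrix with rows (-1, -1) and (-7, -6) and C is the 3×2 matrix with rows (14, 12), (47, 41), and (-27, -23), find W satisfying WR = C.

R is on the right of W, so right-multiply by R⁻¹: W = CR⁻¹.
det R = -1; the adjugate gives R⁻¹ = [[6, -1], [-7, 1]].
W = CR⁻¹ = [[14, 12], [47, 41], [-27, -23]] · [[6, -1], [-7, 1]] = [[0, -2], [-5, -6], [-1, 4]].

W = [[0, -2], [-5, -6], [-1, 4]]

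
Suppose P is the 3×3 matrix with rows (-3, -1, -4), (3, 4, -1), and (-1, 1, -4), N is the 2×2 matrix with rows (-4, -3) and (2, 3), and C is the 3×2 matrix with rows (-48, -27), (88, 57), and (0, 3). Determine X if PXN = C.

X = [[-2, -2], [-5, 0], [-1, 0]]

Isolating X: multiply by P⁻¹ from the left and N⁻¹ from the right, so X = P⁻¹CN⁻¹.
det P = 4, so P⁻¹ = [[-15/4, -2, 17/4], [13/4, 2, -15/4], [7/4, 1, -9/4]].
det N = -6, so N⁻¹ = [[-1/2, -1/2], [1/3, 2/3]].
P⁻¹C = [[4, 0], [20, 15], [4, 3]].
X = (P⁻¹C)N⁻¹ = [[-2, -2], [-5, 0], [-1, 0]].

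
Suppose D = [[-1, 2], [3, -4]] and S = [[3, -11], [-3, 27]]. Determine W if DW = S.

Since D multiplies W on the left, W = D⁻¹S.
D has determinant -2; D⁻¹ = [[2, 1], [3/2, 1/2]].
W = D⁻¹S = [[2, 1], [3/2, 1/2]] · [[3, -11], [-3, 27]] = [[3, 5], [3, -3]].

W = [[3, 5], [3, -3]]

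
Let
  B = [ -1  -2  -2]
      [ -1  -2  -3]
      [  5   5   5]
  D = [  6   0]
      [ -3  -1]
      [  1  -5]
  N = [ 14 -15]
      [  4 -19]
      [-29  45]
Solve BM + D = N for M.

BM = N − D = [[8, -15], [7, -18], [-30, 50]].
Left-multiplying both sides by B⁻¹ gives M = B⁻¹(N − D).
det B = 5, so B⁻¹ = [[1, 0, 2/5], [-2, 1, -1/5], [1, -1, 0]].
M = B⁻¹(N − D) = [[-4, 5], [-3, 2], [1, 3]].

M = [[-4, 5], [-3, 2], [1, 3]]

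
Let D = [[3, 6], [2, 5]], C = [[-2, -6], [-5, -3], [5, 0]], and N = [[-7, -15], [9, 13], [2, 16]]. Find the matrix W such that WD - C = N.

WD = N + C = [[-9, -21], [4, 10], [7, 16]].
Since D sits to the right of W, W = (N + C)D⁻¹.
det D = 3, so D⁻¹ = [[5/3, -2], [-2/3, 1]].
W = (N + C)D⁻¹ = [[-1, -3], [0, 2], [1, 2]].

W = [[-1, -3], [0, 2], [1, 2]]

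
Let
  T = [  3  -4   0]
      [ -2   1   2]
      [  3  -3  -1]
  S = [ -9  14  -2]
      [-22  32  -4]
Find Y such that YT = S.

Y = [[-5, 0, 2], [-6, -4, -4]]

Right-multiplying both sides by T⁻¹ gives Y = ST⁻¹.
det T = -1; the adjugate gives T⁻¹ = [[-5, 4, 8], [-4, 3, 6], [-3, 3, 5]].
Y = ST⁻¹ = [[-9, 14, -2], [-22, 32, -4]] · [[-5, 4, 8], [-4, 3, 6], [-3, 3, 5]] = [[-5, 0, 2], [-6, -4, -4]].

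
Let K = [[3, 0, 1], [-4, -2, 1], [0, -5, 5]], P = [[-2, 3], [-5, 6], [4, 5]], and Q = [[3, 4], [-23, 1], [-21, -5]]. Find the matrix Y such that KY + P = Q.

KY = Q − P = [[5, 1], [-18, -5], [-25, -10]].
K is on the left of Y, so left-multiply by K⁻¹: Y = K⁻¹(Q − P).
K has determinant 5; K⁻¹ = [[-1, -1, 2/5], [4, 3, -7/5], [4, 3, -6/5]].
Y = K⁻¹(Q − P) = [[3, 0], [1, 3], [-4, 1]].

Y = [[3, 0], [1, 3], [-4, 1]]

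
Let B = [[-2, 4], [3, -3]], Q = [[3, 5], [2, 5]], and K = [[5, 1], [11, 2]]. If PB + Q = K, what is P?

PB = K − Q = [[2, -4], [9, -3]].
B is on the right of P, so right-multiply by B⁻¹: P = (K − Q)B⁻¹.
det B = -6, so B⁻¹ = [[1/2, 2/3], [1/2, 1/3]].
P = (K − Q)B⁻¹ = [[-1, 0], [3, 5]].

P = [[-1, 0], [3, 5]]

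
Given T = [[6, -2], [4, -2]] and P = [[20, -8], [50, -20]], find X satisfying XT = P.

X = [[2, 2], [5, 5]]

Right-multiplying both sides by T⁻¹ gives X = PT⁻¹.
T has determinant -4; T⁻¹ = [[1/2, -1/2], [1, -3/2]].
X = PT⁻¹ = [[20, -8], [50, -20]] · [[1/2, -1/2], [1, -3/2]] = [[2, 2], [5, 5]].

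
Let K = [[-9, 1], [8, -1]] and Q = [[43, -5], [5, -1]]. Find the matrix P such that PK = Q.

Right-multiplying both sides by K⁻¹ gives P = QK⁻¹.
det K = 1; the adjugate gives K⁻¹ = [[-1, -1], [-8, -9]].
P = QK⁻¹ = [[43, -5], [5, -1]] · [[-1, -1], [-8, -9]] = [[-3, 2], [3, 4]].

P = [[-3, 2], [3, 4]]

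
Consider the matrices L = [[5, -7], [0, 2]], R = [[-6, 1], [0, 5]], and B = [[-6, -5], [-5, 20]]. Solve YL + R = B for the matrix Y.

Y = [[0, -3], [-1, 4]]

YL = B − R = [[0, -6], [-5, 15]].
L is on the right of Y, so right-multiply by L⁻¹: Y = (B − R)L⁻¹.
det L = 10; the adjugate gives L⁻¹ = [[1/5, 7/10], [0, 1/2]].
Y = (B − R)L⁻¹ = [[0, -3], [-1, 4]].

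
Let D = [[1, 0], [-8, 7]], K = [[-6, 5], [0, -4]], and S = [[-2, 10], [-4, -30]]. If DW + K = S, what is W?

DW = S − K = [[4, 5], [-4, -26]].
D is on the left of W, so left-multiply by D⁻¹: W = D⁻¹(S − K).
det D = 7; the adjugate gives D⁻¹ = [[1, 0], [8/7, 1/7]].
W = D⁻¹(S − K) = [[4, 5], [4, 2]].

W = [[4, 5], [4, 2]]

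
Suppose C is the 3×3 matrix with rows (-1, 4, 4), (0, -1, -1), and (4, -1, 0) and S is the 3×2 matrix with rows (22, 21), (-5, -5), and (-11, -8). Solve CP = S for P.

Left-multiplying both sides by C⁻¹ gives P = C⁻¹S.
det C = 1, so C⁻¹ = [[-1, -4, 0], [-4, -16, -1], [4, 15, 1]].
P = C⁻¹S = [[-1, -4, 0], [-4, -16, -1], [4, 15, 1]] · [[22, 21], [-5, -5], [-11, -8]] = [[-2, -1], [3, 4], [2, 1]].

P = [[-2, -1], [3, 4], [2, 1]]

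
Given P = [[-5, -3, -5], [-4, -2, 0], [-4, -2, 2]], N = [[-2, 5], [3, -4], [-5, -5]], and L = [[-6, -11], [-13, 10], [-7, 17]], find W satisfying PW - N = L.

W = [[2, 0], [1, -3], [-1, 3]]

PW = L + N = [[-8, -6], [-10, 6], [-12, 12]].
Left-multiplying both sides by P⁻¹ gives W = P⁻¹(L + N).
P has determinant -4; P⁻¹ = [[1, -4, 5/2], [-2, 15/2, -5], [0, -1/2, 1/2]].
W = P⁻¹(L + N) = [[2, 0], [1, -3], [-1, 3]].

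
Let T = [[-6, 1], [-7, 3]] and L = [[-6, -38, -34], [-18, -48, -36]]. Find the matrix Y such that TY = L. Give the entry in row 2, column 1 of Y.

Left-multiplying both sides by T⁻¹ gives Y = T⁻¹L.
det T = -11; the adjugate gives T⁻¹ = [[-3/11, 1/11], [-7/11, 6/11]].
Y = T⁻¹L = [[-3/11, 1/11], [-7/11, 6/11]] · [[-6, -38, -34], [-18, -48, -36]] = [[0, 6, 6], [-6, -2, 2]].

-6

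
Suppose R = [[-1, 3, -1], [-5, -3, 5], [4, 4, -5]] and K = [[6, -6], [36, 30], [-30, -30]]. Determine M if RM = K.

R is on the left of M, so left-multiply by R⁻¹: M = R⁻¹K.
det R = -2, so R⁻¹ = [[5/2, -11/2, -6], [5/2, -9/2, -5], [4, -8, -9]].
M = R⁻¹K = [[5/2, -11/2, -6], [5/2, -9/2, -5], [4, -8, -9]] · [[6, -6], [36, 30], [-30, -30]] = [[-3, 0], [3, 0], [6, 6]].

M = [[-3, 0], [3, 0], [6, 6]]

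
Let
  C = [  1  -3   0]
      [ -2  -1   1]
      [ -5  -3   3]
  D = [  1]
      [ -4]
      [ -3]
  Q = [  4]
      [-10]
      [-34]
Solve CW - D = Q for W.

CW = Q + D = [[5], [-14], [-37]].
C is on the left of W, so left-multiply by C⁻¹: W = C⁻¹(Q + D).
C has determinant -3; C⁻¹ = [[0, -3, 1], [-1/3, -1, 1/3], [-1/3, -6, 7/3]].
W = C⁻¹(Q + D) = [[5], [0], [-4]].

W = [[5], [0], [-4]]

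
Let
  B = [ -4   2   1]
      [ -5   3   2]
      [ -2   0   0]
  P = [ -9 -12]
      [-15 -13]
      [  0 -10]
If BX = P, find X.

X = [[0, 5], [-3, 4], [-3, 0]]

Since B multiplies X on the left, X = B⁻¹P.
det B = -2; the adjugate gives B⁻¹ = [[0, 0, -1/2], [2, -1, -3/2], [-3, 2, 1]].
X = B⁻¹P = [[0, 0, -1/2], [2, -1, -3/2], [-3, 2, 1]] · [[-9, -12], [-15, -13], [0, -10]] = [[0, 5], [-3, 4], [-3, 0]].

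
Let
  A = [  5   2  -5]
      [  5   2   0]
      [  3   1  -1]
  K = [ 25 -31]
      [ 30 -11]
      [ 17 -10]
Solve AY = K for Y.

Y = [[6, -1], [0, -3], [1, 4]]

Left-multiplying both sides by A⁻¹ gives Y = A⁻¹K.
det A = 5, so A⁻¹ = [[-2/5, -3/5, 2], [1, 2, -5], [-1/5, 1/5, 0]].
Y = A⁻¹K = [[-2/5, -3/5, 2], [1, 2, -5], [-1/5, 1/5, 0]] · [[25, -31], [30, -11], [17, -10]] = [[6, -1], [0, -3], [1, 4]].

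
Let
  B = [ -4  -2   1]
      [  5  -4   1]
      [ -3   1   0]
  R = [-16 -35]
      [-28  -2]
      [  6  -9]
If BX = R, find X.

X = [[0, 5], [6, 6], [-4, -3]]

Left-multiplying both sides by B⁻¹ gives X = B⁻¹R.
B has determinant 3; B⁻¹ = [[-1/3, 1/3, 2/3], [-1, 1, 3], [-7/3, 10/3, 26/3]].
X = B⁻¹R = [[-1/3, 1/3, 2/3], [-1, 1, 3], [-7/3, 10/3, 26/3]] · [[-16, -35], [-28, -2], [6, -9]] = [[0, 5], [6, 6], [-4, -3]].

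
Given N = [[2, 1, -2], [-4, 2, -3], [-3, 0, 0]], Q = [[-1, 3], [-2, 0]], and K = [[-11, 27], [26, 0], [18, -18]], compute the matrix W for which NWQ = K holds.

Isolating W: multiply by N⁻¹ from the left and Q⁻¹ from the right, so W = N⁻¹KQ⁻¹.
det N = -3; the adjugate gives N⁻¹ = [[0, 0, -1/3], [-3, 2, -14/3], [-2, 1, -8/3]].
det Q = 6, so Q⁻¹ = [[0, -1/2], [1/3, -1/6]].
N⁻¹K = [[-6, 6], [1, 3], [0, -6]].
W = (N⁻¹K)Q⁻¹ = [[2, 2], [1, -1], [-2, 1]].

W = [[2, 2], [1, -1], [-2, 1]]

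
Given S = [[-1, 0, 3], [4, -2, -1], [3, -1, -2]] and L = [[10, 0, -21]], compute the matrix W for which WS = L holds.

Since S sits to the right of W, W = LS⁻¹.
det S = 3, so S⁻¹ = [[1, -1, 2], [5/3, -7/3, 11/3], [2/3, -1/3, 2/3]].
W = LS⁻¹ = [[10, 0, -21]] · [[1, -1, 2], [5/3, -7/3, 11/3], [2/3, -1/3, 2/3]] = [[-4, -3, 6]].

W = [[-4, -3, 6]]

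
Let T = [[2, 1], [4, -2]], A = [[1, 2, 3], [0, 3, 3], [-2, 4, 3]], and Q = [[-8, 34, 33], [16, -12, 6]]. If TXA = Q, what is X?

X = [[4, -3, 2], [-2, 4, 3]]

Left-multiply by T⁻¹ and right-multiply by A⁻¹: X = T⁻¹QA⁻¹.
det T = -8; the adjugate gives T⁻¹ = [[1/4, 1/8], [1/2, -1/4]].
A has determinant 3; A⁻¹ = [[-1, 2, -1], [-2, 3, -1], [2, -8/3, 1]].
T⁻¹Q = [[0, 7, 9], [-8, 20, 15]].
X = (T⁻¹Q)A⁻¹ = [[4, -3, 2], [-2, 4, 3]].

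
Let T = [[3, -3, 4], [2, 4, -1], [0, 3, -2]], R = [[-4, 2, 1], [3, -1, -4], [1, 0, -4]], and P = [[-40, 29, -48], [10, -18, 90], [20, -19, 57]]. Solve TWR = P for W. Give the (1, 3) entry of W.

0

Isolating W: multiply by T⁻¹ from the left and R⁻¹ from the right, so W = T⁻¹PR⁻¹.
T has determinant -3; T⁻¹ = [[5/3, -2, 13/3], [-4/3, 2, -11/3], [-2, 3, -6]].
R has determinant 1; R⁻¹ = [[4, 8, -7], [8, 15, -13], [1, 2, -2]].
T⁻¹P = [[0, 2, -13], [0, -5, 35], [-10, 2, 24]].
W = (T⁻¹P)R⁻¹ = [[3, 4, 0], [-5, -5, -5], [0, -2, -4]].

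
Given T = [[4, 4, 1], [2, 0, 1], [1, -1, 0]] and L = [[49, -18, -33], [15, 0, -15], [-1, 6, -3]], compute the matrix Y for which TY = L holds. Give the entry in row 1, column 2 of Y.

Since T multiplies Y on the left, Y = T⁻¹L.
det T = 6, so T⁻¹ = [[1/6, -1/6, 2/3], [1/6, -1/6, -1/3], [-1/3, 4/3, -4/3]].
Y = T⁻¹L = [[1/6, -1/6, 2/3], [1/6, -1/6, -1/3], [-1/3, 4/3, -4/3]] · [[49, -18, -33], [15, 0, -15], [-1, 6, -3]] = [[5, 1, -5], [6, -5, -2], [5, -2, -5]].

1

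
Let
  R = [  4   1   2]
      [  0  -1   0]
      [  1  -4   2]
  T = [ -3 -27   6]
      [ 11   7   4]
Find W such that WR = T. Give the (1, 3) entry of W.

Right-multiplying both sides by R⁻¹ gives W = TR⁻¹.
det R = -6, so R⁻¹ = [[1/3, 5/3, -1/3], [0, -1, 0], [-1/6, -17/6, 2/3]].
W = TR⁻¹ = [[-3, -27, 6], [11, 7, 4]] · [[1/3, 5/3, -1/3], [0, -1, 0], [-1/6, -17/6, 2/3]] = [[-2, 5, 5], [3, 0, -1]].

5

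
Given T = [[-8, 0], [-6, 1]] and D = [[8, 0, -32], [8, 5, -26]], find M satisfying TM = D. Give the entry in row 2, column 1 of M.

Since T multiplies M on the left, M = T⁻¹D.
det T = -8; the adjugate gives T⁻¹ = [[-1/8, 0], [-3/4, 1]].
M = T⁻¹D = [[-1/8, 0], [-3/4, 1]] · [[8, 0, -32], [8, 5, -26]] = [[-1, 0, 4], [2, 5, -2]].

2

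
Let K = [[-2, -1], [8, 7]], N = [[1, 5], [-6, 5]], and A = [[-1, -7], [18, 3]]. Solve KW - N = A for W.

KW = A + N = [[0, -2], [12, 8]].
Since K multiplies W on the left, W = K⁻¹(A + N).
K has determinant -6; K⁻¹ = [[-7/6, -1/6], [4/3, 1/3]].
W = K⁻¹(A + N) = [[-2, 1], [4, 0]].

W = [[-2, 1], [4, 0]]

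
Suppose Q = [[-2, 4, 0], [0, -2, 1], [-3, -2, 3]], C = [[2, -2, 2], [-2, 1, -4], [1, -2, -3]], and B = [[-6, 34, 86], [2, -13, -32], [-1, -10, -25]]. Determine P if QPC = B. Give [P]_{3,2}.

-5

Left-multiply by Q⁻¹ and right-multiply by C⁻¹: P = Q⁻¹BC⁻¹.
det Q = -4, so Q⁻¹ = [[1, 3, -1], [3/4, 3/2, -1/2], [3/2, 4, -1]].
C has determinant 4; C⁻¹ = [[-11/4, -5/2, 3/2], [-5/2, -2, 1], [3/4, 1/2, -1/2]].
Q⁻¹B = [[1, 5, 15], [-1, 11, 29], [0, 9, 26]].
P = (Q⁻¹B)C⁻¹ = [[-4, -5, -1], [-3, -5, -5], [-3, -5, -4]].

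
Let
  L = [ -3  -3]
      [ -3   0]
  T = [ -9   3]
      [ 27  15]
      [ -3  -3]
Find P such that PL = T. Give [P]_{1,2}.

4

Right-multiplying both sides by L⁻¹ gives P = TL⁻¹.
det L = -9, so L⁻¹ = [[0, -1/3], [-1/3, 1/3]].
P = TL⁻¹ = [[-9, 3], [27, 15], [-3, -3]] · [[0, -1/3], [-1/3, 1/3]] = [[-1, 4], [-5, -4], [1, 0]].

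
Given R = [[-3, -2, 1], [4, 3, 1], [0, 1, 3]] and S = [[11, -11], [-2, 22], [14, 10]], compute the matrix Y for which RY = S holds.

Since R multiplies Y on the left, Y = R⁻¹S.
det R = 4; the adjugate gives R⁻¹ = [[2, 7/4, -5/4], [-3, -9/4, 7/4], [1, 3/4, -1/4]].
Y = R⁻¹S = [[2, 7/4, -5/4], [-3, -9/4, 7/4], [1, 3/4, -1/4]] · [[11, -11], [-2, 22], [14, 10]] = [[1, 4], [-4, 1], [6, 3]].

Y = [[1, 4], [-4, 1], [6, 3]]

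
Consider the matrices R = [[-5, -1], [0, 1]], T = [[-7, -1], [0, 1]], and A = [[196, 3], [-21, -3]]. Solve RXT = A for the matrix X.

Left-multiply by R⁻¹ and right-multiply by T⁻¹: X = R⁻¹AT⁻¹.
det R = -5; the adjugate gives R⁻¹ = [[-1/5, -1/5], [0, 1]].
det T = -7; the adjugate gives T⁻¹ = [[-1/7, -1/7], [0, 1]].
R⁻¹A = [[-35, 0], [-21, -3]].
X = (R⁻¹A)T⁻¹ = [[5, 5], [3, 0]].

X = [[5, 5], [3, 0]]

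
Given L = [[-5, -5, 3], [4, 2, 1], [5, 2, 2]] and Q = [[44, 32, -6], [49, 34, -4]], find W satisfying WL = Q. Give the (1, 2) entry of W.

Since L sits to the right of W, W = QL⁻¹.
L has determinant -1; L⁻¹ = [[-2, -16, 11], [3, 25, -17], [2, 15, -10]].
W = QL⁻¹ = [[44, 32, -6], [49, 34, -4]] · [[-2, -16, 11], [3, 25, -17], [2, 15, -10]] = [[-4, 6, 0], [-4, 6, 1]].

6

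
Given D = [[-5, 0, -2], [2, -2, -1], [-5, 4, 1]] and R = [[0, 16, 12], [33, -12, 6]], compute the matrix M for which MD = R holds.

Right-multiplying both sides by D⁻¹ gives M = RD⁻¹.
det D = -6; the adjugate gives D⁻¹ = [[-1/3, 4/3, 2/3], [-1/2, 5/2, 3/2], [1/3, -10/3, -5/3]].
M = RD⁻¹ = [[0, 16, 12], [33, -12, 6]] · [[-1/3, 4/3, 2/3], [-1/2, 5/2, 3/2], [1/3, -10/3, -5/3]] = [[-4, 0, 4], [-3, -6, -6]].

M = [[-4, 0, 4], [-3, -6, -6]]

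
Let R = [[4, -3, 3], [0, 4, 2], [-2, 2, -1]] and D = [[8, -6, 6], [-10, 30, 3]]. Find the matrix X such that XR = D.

X = [[2, 0, 0], [-4, 6, -3]]

R is on the right of X, so right-multiply by R⁻¹: X = DR⁻¹.
det R = 4; the adjugate gives R⁻¹ = [[-2, 3/4, -9/2], [-1, 1/2, -2], [2, -1/2, 4]].
X = DR⁻¹ = [[8, -6, 6], [-10, 30, 3]] · [[-2, 3/4, -9/2], [-1, 1/2, -2], [2, -1/2, 4]] = [[2, 0, 0], [-4, 6, -3]].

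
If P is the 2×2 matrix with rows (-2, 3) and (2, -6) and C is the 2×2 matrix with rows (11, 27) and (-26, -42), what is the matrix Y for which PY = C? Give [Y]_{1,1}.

Since P multiplies Y on the left, Y = P⁻¹C.
det P = 6; the adjugate gives P⁻¹ = [[-1, -1/2], [-1/3, -1/3]].
Y = P⁻¹C = [[-1, -1/2], [-1/3, -1/3]] · [[11, 27], [-26, -42]] = [[2, -6], [5, 5]].

2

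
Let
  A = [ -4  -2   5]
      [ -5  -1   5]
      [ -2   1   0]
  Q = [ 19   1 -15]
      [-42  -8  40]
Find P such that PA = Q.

A is on the right of P, so right-multiply by A⁻¹: P = QA⁻¹.
det A = 5, so A⁻¹ = [[-1, 1, -1], [-2, 2, -1], [-7/5, 8/5, -6/5]].
P = QA⁻¹ = [[19, 1, -15], [-42, -8, 40]] · [[-1, 1, -1], [-2, 2, -1], [-7/5, 8/5, -6/5]] = [[0, -3, -2], [2, 6, 2]].

P = [[0, -3, -2], [2, 6, 2]]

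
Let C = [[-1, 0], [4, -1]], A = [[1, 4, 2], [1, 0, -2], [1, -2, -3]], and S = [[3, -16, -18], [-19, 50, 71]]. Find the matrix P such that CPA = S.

P = [[2, -1, -4], [4, 2, 1]]

Isolating P: multiply by C⁻¹ from the left and A⁻¹ from the right, so P = C⁻¹SA⁻¹.
det C = 1; the adjugate gives C⁻¹ = [[-1, 0], [-4, -1]].
det A = -4, so A⁻¹ = [[1, -2, 2], [-1/4, 5/4, -1], [1/2, -3/2, 1]].
C⁻¹S = [[-3, 16, 18], [7, 14, 1]].
P = (C⁻¹S)A⁻¹ = [[2, -1, -4], [4, 2, 1]].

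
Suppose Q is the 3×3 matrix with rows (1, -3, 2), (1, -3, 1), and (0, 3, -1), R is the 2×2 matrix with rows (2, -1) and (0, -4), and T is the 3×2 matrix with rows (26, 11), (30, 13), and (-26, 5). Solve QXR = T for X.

X = Q⁻¹TR⁻¹ (apply Q⁻¹ on the left and R⁻¹ on the right).
det Q = 3, so Q⁻¹ = [[0, 1, 1], [1/3, -1/3, 1/3], [1, -1, 0]].
det R = -8; the adjugate gives R⁻¹ = [[1/2, -1/8], [0, -1/4]].
Q⁻¹T = [[4, 18], [-10, 1], [-4, -2]].
X = (Q⁻¹T)R⁻¹ = [[2, -5], [-5, 1], [-2, 1]].

X = [[2, -5], [-5, 1], [-2, 1]]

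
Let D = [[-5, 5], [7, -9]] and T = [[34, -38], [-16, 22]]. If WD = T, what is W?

Since D sits to the right of W, W = TD⁻¹.
det D = 10; the adjugate gives D⁻¹ = [[-9/10, -1/2], [-7/10, -1/2]].
W = TD⁻¹ = [[34, -38], [-16, 22]] · [[-9/10, -1/2], [-7/10, -1/2]] = [[-4, 2], [-1, -3]].

W = [[-4, 2], [-1, -3]]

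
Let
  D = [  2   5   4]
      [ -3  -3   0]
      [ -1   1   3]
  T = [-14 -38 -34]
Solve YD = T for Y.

Since D sits to the right of Y, Y = TD⁻¹.
D has determinant 3; D⁻¹ = [[-3, -11/3, 4], [3, 10/3, -4], [-2, -7/3, 3]].
Y = TD⁻¹ = [[-14, -38, -34]] · [[-3, -11/3, 4], [3, 10/3, -4], [-2, -7/3, 3]] = [[-4, 4, -6]].

Y = [[-4, 4, -6]]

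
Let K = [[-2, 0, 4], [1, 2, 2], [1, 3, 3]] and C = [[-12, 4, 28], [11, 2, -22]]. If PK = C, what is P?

P = [[6, -4, 4], [-6, -5, 4]]

K is on the right of P, so right-multiply by K⁻¹: P = CK⁻¹.
K has determinant 4; K⁻¹ = [[0, 3, -2], [-1/4, -5/2, 2], [1/4, 3/2, -1]].
P = CK⁻¹ = [[-12, 4, 28], [11, 2, -22]] · [[0, 3, -2], [-1/4, -5/2, 2], [1/4, 3/2, -1]] = [[6, -4, 4], [-6, -5, 4]].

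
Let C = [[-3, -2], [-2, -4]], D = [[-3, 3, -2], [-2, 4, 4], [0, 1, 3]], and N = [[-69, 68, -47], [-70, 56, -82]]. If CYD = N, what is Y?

Isolating Y: multiply by C⁻¹ from the left and D⁻¹ from the right, so Y = C⁻¹ND⁻¹.
det C = 8, so C⁻¹ = [[-1/2, 1/4], [1/4, -3/8]].
det D = -2, so D⁻¹ = [[-4, 11/2, -10], [-3, 9/2, -8], [1, -3/2, 3]].
C⁻¹N = [[17, -20, 3], [9, -4, 19]].
Y = (C⁻¹N)D⁻¹ = [[-5, -1, -1], [-5, 3, -1]].

Y = [[-5, -1, -1], [-5, 3, -1]]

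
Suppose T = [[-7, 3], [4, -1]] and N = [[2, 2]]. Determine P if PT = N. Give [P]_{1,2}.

Since T sits to the right of P, P = NT⁻¹.
det T = -5; the adjugate gives T⁻¹ = [[1/5, 3/5], [4/5, 7/5]].
P = NT⁻¹ = [[2, 2]] · [[1/5, 3/5], [4/5, 7/5]] = [[2, 4]].

4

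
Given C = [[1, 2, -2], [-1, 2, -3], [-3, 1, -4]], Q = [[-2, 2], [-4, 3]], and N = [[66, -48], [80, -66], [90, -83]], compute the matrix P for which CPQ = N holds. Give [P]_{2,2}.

Left-multiply by C⁻¹ and right-multiply by Q⁻¹: P = C⁻¹NQ⁻¹.
det C = -5, so C⁻¹ = [[1, -6/5, 2/5], [-1, 2, -1], [-1, 7/5, -4/5]].
det Q = 2; the adjugate gives Q⁻¹ = [[3/2, -1], [2, -1]].
C⁻¹N = [[6, -2], [4, -1], [-26, 22]].
P = (C⁻¹N)Q⁻¹ = [[5, -4], [4, -3], [5, 4]].

-3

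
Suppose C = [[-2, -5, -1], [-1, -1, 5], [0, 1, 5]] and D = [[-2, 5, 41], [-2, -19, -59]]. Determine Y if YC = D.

Since C sits to the right of Y, Y = DC⁻¹.
det C = -4; the adjugate gives C⁻¹ = [[5/2, -6, 13/2], [-5/4, 5/2, -11/4], [1/4, -1/2, 3/4]].
Y = DC⁻¹ = [[-2, 5, 41], [-2, -19, -59]] · [[5/2, -6, 13/2], [-5/4, 5/2, -11/4], [1/4, -1/2, 3/4]] = [[-1, 4, 4], [4, -6, -5]].

Y = [[-1, 4, 4], [4, -6, -5]]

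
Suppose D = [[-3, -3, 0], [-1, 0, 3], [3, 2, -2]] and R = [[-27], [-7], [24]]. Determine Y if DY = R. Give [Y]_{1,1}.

4

Since D multiplies Y on the left, Y = D⁻¹R.
det D = -3; the adjugate gives D⁻¹ = [[2, 2, 3], [-7/3, -2, -3], [2/3, 1, 1]].
Y = D⁻¹R = [[2, 2, 3], [-7/3, -2, -3], [2/3, 1, 1]] · [[-27], [-7], [24]] = [[4], [5], [-1]].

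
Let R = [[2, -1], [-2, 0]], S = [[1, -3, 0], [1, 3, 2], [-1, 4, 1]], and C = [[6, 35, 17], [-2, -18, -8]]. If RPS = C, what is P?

P = [[-1, 2, 0], [2, -5, 1]]

Isolating P: multiply by R⁻¹ from the left and S⁻¹ from the right, so P = R⁻¹CS⁻¹.
det R = -2, so R⁻¹ = [[0, -1/2], [-1, -1]].
det S = 4, so S⁻¹ = [[-5/4, 3/4, -3/2], [-3/4, 1/4, -1/2], [7/4, -1/4, 3/2]].
R⁻¹C = [[1, 9, 4], [-4, -17, -9]].
P = (R⁻¹C)S⁻¹ = [[-1, 2, 0], [2, -5, 1]].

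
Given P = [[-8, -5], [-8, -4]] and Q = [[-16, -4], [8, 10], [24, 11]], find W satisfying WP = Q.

Right-multiplying both sides by P⁻¹ gives W = QP⁻¹.
det P = -8, so P⁻¹ = [[1/2, -5/8], [-1, 1]].
W = QP⁻¹ = [[-16, -4], [8, 10], [24, 11]] · [[1/2, -5/8], [-1, 1]] = [[-4, 6], [-6, 5], [1, -4]].

W = [[-4, 6], [-6, 5], [1, -4]]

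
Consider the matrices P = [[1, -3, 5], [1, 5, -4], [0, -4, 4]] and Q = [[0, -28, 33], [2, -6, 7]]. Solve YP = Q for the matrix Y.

Y = [[5, -5, -3], [-1, 3, 6]]

Since P sits to the right of Y, Y = QP⁻¹.
det P = -4, so P⁻¹ = [[-1, 2, 13/4], [1, -1, -9/4], [1, -1, -2]].
Y = QP⁻¹ = [[0, -28, 33], [2, -6, 7]] · [[-1, 2, 13/4], [1, -1, -9/4], [1, -1, -2]] = [[5, -5, -3], [-1, 3, 6]].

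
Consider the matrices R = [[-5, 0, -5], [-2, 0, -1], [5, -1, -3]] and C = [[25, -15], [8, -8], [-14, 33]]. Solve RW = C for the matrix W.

Since R multiplies W on the left, W = R⁻¹C.
det R = -5; the adjugate gives R⁻¹ = [[1/5, -1, 0], [11/5, -8, -1], [-2/5, 1, 0]].
W = R⁻¹C = [[1/5, -1, 0], [11/5, -8, -1], [-2/5, 1, 0]] · [[25, -15], [8, -8], [-14, 33]] = [[-3, 5], [5, -2], [-2, -2]].

W = [[-3, 5], [5, -2], [-2, -2]]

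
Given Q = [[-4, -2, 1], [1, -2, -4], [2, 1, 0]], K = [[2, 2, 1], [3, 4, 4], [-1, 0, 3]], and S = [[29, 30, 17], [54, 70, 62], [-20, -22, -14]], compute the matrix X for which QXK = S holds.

X = [[-1, -1, 1], [-3, -1, -1], [3, -5, 2]]

Left-multiply by Q⁻¹ and right-multiply by K⁻¹: X = Q⁻¹SK⁻¹.
det Q = 5, so Q⁻¹ = [[4/5, 1/5, 2], [-8/5, -2/5, -3], [1, 0, 2]].
det K = 2, so K⁻¹ = [[6, -3, 2], [-13/2, 7/2, -5/2], [2, -1, 1]].
Q⁻¹S = [[-6, -6, -2], [-8, -10, -10], [-11, -14, -11]].
X = (Q⁻¹S)K⁻¹ = [[-1, -1, 1], [-3, -1, -1], [3, -5, 2]].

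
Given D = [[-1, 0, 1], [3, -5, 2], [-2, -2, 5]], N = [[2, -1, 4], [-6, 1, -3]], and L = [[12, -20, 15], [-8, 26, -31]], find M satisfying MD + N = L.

M = [[-5, 3, 2], [3, -3, -5]]

MD = L − N = [[10, -19, 11], [-2, 25, -28]].
Since D sits to the right of M, M = (L − N)D⁻¹.
det D = 5, so D⁻¹ = [[-21/5, -2/5, 1], [-19/5, -3/5, 1], [-16/5, -2/5, 1]].
M = (L − N)D⁻¹ = [[-5, 3, 2], [3, -3, -5]].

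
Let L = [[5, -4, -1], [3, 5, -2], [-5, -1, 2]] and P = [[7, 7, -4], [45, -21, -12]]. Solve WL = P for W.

L is on the right of W, so right-multiply by L⁻¹: W = PL⁻¹.
L has determinant 2; L⁻¹ = [[4, 9/2, 13/2], [2, 5/2, 7/2], [11, 25/2, 37/2]].
W = PL⁻¹ = [[7, 7, -4], [45, -21, -12]] · [[4, 9/2, 13/2], [2, 5/2, 7/2], [11, 25/2, 37/2]] = [[-2, -1, -4], [6, 0, -3]].

W = [[-2, -1, -4], [6, 0, -3]]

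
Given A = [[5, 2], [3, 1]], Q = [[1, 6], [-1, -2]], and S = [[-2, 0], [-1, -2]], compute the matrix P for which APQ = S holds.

P = [[-1, -1], [3, 4]]

P = A⁻¹SQ⁻¹ (apply A⁻¹ on the left and Q⁻¹ on the right).
A has determinant -1; A⁻¹ = [[-1, 2], [3, -5]].
det Q = 4, so Q⁻¹ = [[-1/2, -3/2], [1/4, 1/4]].
A⁻¹S = [[0, -4], [-1, 10]].
P = (A⁻¹S)Q⁻¹ = [[-1, -1], [3, 4]].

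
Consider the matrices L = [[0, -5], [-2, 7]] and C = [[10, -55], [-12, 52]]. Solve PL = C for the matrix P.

P = [[4, -5], [-2, 6]]

L is on the right of P, so right-multiply by L⁻¹: P = CL⁻¹.
det L = -10; the adjugate gives L⁻¹ = [[-7/10, -1/2], [-1/5, 0]].
P = CL⁻¹ = [[10, -55], [-12, 52]] · [[-7/10, -1/2], [-1/5, 0]] = [[4, -5], [-2, 6]].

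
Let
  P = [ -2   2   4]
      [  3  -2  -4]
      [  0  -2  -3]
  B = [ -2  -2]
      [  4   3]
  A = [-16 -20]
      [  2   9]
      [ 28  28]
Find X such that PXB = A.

Left-multiply by P⁻¹ and right-multiply by B⁻¹: X = P⁻¹AB⁻¹.
P has determinant -2; P⁻¹ = [[1, 1, 0], [-9/2, -3, -2], [3, 2, 1]].
det B = 2, so B⁻¹ = [[3/2, 1], [-2, -1]].
P⁻¹A = [[-14, -11], [10, 7], [-16, -14]].
X = (P⁻¹A)B⁻¹ = [[1, -3], [1, 3], [4, -2]].

X = [[1, -3], [1, 3], [4, -2]]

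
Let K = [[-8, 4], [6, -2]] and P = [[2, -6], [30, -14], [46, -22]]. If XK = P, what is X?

Right-multiplying both sides by K⁻¹ gives X = PK⁻¹.
det K = -8; the adjugate gives K⁻¹ = [[1/4, 1/2], [3/4, 1]].
X = PK⁻¹ = [[2, -6], [30, -14], [46, -22]] · [[1/4, 1/2], [3/4, 1]] = [[-4, -5], [-3, 1], [-5, 1]].

X = [[-4, -5], [-3, 1], [-5, 1]]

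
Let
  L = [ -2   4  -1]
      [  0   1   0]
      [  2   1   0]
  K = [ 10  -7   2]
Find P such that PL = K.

P = [[-2, -2, 3]]

Right-multiplying both sides by L⁻¹ gives P = KL⁻¹.
det L = 2, so L⁻¹ = [[0, -1/2, 1/2], [0, 1, 0], [-1, 5, -1]].
P = KL⁻¹ = [[10, -7, 2]] · [[0, -1/2, 1/2], [0, 1, 0], [-1, 5, -1]] = [[-2, -2, 3]].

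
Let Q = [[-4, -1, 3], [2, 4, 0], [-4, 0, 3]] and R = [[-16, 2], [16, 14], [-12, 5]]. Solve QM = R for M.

Since Q multiplies M on the left, M = Q⁻¹R.
det Q = 6, so Q⁻¹ = [[2, 1/2, -2], [-1, 0, 1], [8/3, 2/3, -7/3]].
M = Q⁻¹R = [[2, 1/2, -2], [-1, 0, 1], [8/3, 2/3, -7/3]] · [[-16, 2], [16, 14], [-12, 5]] = [[0, 1], [4, 3], [-4, 3]].

M = [[0, 1], [4, 3], [-4, 3]]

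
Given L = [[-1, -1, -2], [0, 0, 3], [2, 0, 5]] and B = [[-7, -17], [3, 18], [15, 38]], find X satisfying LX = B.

X = [[5, 4], [0, 1], [1, 6]]

Left-multiplying both sides by L⁻¹ gives X = L⁻¹B.
det L = -6, so L⁻¹ = [[0, -5/6, 1/2], [-1, 1/6, -1/2], [0, 1/3, 0]].
X = L⁻¹B = [[0, -5/6, 1/2], [-1, 1/6, -1/2], [0, 1/3, 0]] · [[-7, -17], [3, 18], [15, 38]] = [[5, 4], [0, 1], [1, 6]].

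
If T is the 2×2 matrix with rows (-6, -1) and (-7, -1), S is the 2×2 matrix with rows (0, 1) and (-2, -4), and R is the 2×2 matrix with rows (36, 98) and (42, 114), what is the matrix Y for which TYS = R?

Isolating Y: multiply by T⁻¹ from the left and S⁻¹ from the right, so Y = T⁻¹RS⁻¹.
det T = -1, so T⁻¹ = [[1, -1], [-7, 6]].
det S = 2, so S⁻¹ = [[-2, -1/2], [1, 0]].
T⁻¹R = [[-6, -16], [0, -2]].
Y = (T⁻¹R)S⁻¹ = [[-4, 3], [-2, 0]].

Y = [[-4, 3], [-2, 0]]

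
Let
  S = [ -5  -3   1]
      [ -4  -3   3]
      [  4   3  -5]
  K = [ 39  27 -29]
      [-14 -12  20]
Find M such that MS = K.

Since S sits to the right of M, M = KS⁻¹.
det S = -6; the adjugate gives S⁻¹ = [[-1, 2, 1], [4/3, -7/2, -11/6], [0, -1/2, -1/2]].
M = KS⁻¹ = [[39, 27, -29], [-14, -12, 20]] · [[-1, 2, 1], [4/3, -7/2, -11/6], [0, -1/2, -1/2]] = [[-3, -2, 4], [-2, 4, -2]].

M = [[-3, -2, 4], [-2, 4, -2]]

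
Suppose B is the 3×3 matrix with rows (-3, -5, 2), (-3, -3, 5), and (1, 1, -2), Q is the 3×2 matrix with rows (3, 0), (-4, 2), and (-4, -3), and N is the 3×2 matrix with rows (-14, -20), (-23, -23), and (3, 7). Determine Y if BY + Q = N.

BY = N − Q = [[-17, -20], [-19, -25], [7, 10]].
Left-multiplying both sides by B⁻¹ gives Y = B⁻¹(N − Q).
det B = 2, so B⁻¹ = [[1/2, -4, -19/2], [-1/2, 2, 9/2], [0, -1, -3]].
Y = B⁻¹(N − Q) = [[1, -5], [2, 5], [-2, -5]].

Y = [[1, -5], [2, 5], [-2, -5]]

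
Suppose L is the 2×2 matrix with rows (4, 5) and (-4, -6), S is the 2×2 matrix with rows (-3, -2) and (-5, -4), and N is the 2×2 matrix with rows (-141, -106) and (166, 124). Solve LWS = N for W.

W = [[-2, 2], [5, 2]]

W = L⁻¹NS⁻¹ (apply L⁻¹ on the left and S⁻¹ on the right).
det L = -4, so L⁻¹ = [[3/2, 5/4], [-1, -1]].
det S = 2, so S⁻¹ = [[-2, 1], [5/2, -3/2]].
L⁻¹N = [[-4, -4], [-25, -18]].
W = (L⁻¹N)S⁻¹ = [[-2, 2], [5, 2]].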